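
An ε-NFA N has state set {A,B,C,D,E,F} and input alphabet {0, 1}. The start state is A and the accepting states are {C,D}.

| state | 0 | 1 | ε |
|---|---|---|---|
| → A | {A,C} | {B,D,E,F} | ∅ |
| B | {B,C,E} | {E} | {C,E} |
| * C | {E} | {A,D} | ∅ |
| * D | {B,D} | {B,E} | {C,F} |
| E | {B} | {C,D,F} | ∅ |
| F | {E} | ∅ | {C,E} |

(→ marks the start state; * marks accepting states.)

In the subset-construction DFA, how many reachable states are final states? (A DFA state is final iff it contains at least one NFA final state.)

Start state of the DFA: {A} (ε-closure of the NFA start).
{A} --0--> {A,C}  [new]
{A} --1--> {B,C,D,E,F}  [new]
{A,C} --0--> {A,C,E}  [new]
{A,C} --1--> {A,B,C,D,E,F}  [new]
{B,C,D,E,F} --0--> {B,C,D,E,F}  [seen]
{B,C,D,E,F} --1--> {A,B,C,D,E,F}  [seen]
{A,C,E} --0--> {A,B,C,E}  [new]
{A,C,E} --1--> {A,B,C,D,E,F}  [seen]
{A,B,C,D,E,F} --0--> {A,B,C,D,E,F}  [seen]
{A,B,C,D,E,F} --1--> {A,B,C,D,E,F}  [seen]
{A,B,C,E} --0--> {A,B,C,E}  [seen]
{A,B,C,E} --1--> {A,B,C,D,E,F}  [seen]
Reachable DFA states: {A}, {A,C}, {B,C,D,E,F}, {A,C,E}, {A,B,C,D,E,F}, {A,B,C,E}.
Accepting DFA states (contain an NFA accepting state): {A,C}, {B,C,D,E,F}, {A,C,E}, {A,B,C,D,E,F}, {A,B,C,E}.

5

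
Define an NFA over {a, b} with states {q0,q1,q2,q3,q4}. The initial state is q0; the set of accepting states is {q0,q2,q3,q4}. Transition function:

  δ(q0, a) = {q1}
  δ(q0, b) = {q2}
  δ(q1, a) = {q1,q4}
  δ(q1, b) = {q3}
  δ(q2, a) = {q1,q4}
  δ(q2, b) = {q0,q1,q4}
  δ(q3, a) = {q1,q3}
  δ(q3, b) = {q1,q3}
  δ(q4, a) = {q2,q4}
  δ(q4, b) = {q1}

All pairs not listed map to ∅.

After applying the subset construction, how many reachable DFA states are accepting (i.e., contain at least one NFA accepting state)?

Start state of the DFA: {q0}.
{q0} --a--> {q1}  [new]
{q0} --b--> {q2}  [new]
{q1} --a--> {q1,q4}  [new]
{q1} --b--> {q3}  [new]
{q2} --a--> {q1,q4}  [seen]
{q2} --b--> {q0,q1,q4}  [new]
{q1,q4} --a--> {q1,q2,q4}  [new]
{q1,q4} --b--> {q1,q3}  [new]
{q3} --a--> {q1,q3}  [seen]
{q3} --b--> {q1,q3}  [seen]
{q0,q1,q4} --a--> {q1,q2,q4}  [seen]
{q0,q1,q4} --b--> {q1,q2,q3}  [new]
{q1,q2,q4} --a--> {q1,q2,q4}  [seen]
{q1,q2,q4} --b--> {q0,q1,q3,q4}  [new]
{q1,q3} --a--> {q1,q3,q4}  [new]
{q1,q3} --b--> {q1,q3}  [seen]
{q1,q2,q3} --a--> {q1,q3,q4}  [seen]
{q1,q2,q3} --b--> {q0,q1,q3,q4}  [seen]
{q0,q1,q3,q4} --a--> {q1,q2,q3,q4}  [new]
{q0,q1,q3,q4} --b--> {q1,q2,q3}  [seen]
{q1,q3,q4} --a--> {q1,q2,q3,q4}  [seen]
{q1,q3,q4} --b--> {q1,q3}  [seen]
{q1,q2,q3,q4} --a--> {q1,q2,q3,q4}  [seen]
{q1,q2,q3,q4} --b--> {q0,q1,q3,q4}  [seen]
Reachable DFA states: {q0}, {q1}, {q2}, {q1,q4}, {q3}, {q0,q1,q4}, {q1,q2,q4}, {q1,q3}, {q1,q2,q3}, {q0,q1,q3,q4}, {q1,q3,q4}, {q1,q2,q3,q4}.
Accepting DFA states (contain an NFA accepting state): {q0}, {q2}, {q1,q4}, {q3}, {q0,q1,q4}, {q1,q2,q4}, {q1,q3}, {q1,q2,q3}, {q0,q1,q3,q4}, {q1,q3,q4}, {q1,q2,q3,q4}.

11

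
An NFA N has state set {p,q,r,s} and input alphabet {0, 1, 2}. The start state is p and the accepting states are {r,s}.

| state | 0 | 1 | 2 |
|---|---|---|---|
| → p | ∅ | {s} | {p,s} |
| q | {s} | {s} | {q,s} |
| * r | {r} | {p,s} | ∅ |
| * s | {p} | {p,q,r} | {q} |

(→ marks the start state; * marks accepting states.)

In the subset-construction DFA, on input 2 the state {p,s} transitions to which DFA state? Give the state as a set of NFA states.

δ(p,2) = {p,s}; δ(s,2) = {q}.
Union: {p,q,s}.

{p,q,s}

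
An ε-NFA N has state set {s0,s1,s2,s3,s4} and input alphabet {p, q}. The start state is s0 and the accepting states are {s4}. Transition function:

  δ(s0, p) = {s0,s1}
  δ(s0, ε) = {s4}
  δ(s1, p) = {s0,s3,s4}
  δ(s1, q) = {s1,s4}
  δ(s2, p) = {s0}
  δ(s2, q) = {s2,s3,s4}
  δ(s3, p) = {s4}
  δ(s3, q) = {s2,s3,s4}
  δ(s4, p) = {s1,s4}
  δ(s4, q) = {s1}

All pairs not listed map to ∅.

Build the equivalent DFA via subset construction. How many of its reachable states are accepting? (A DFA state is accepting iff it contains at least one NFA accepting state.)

6

Start state of the DFA: {s0,s4} (ε-closure of the NFA start).
{s0,s4} --p--> {s0,s1,s4}  [new]
{s0,s4} --q--> {s1}  [new]
{s0,s1,s4} --p--> {s0,s1,s3,s4}  [new]
{s0,s1,s4} --q--> {s1,s4}  [new]
{s1} --p--> {s0,s3,s4}  [new]
{s1} --q--> {s1,s4}  [seen]
{s0,s1,s3,s4} --p--> {s0,s1,s3,s4}  [seen]
{s0,s1,s3,s4} --q--> {s1,s2,s3,s4}  [new]
{s1,s4} --p--> {s0,s1,s3,s4}  [seen]
{s1,s4} --q--> {s1,s4}  [seen]
{s0,s3,s4} --p--> {s0,s1,s4}  [seen]
{s0,s3,s4} --q--> {s1,s2,s3,s4}  [seen]
{s1,s2,s3,s4} --p--> {s0,s1,s3,s4}  [seen]
{s1,s2,s3,s4} --q--> {s1,s2,s3,s4}  [seen]
Reachable DFA states: {s0,s4}, {s0,s1,s4}, {s1}, {s0,s1,s3,s4}, {s1,s4}, {s0,s3,s4}, {s1,s2,s3,s4}.
Accepting DFA states (contain an NFA accepting state): {s0,s4}, {s0,s1,s4}, {s0,s1,s3,s4}, {s1,s4}, {s0,s3,s4}, {s1,s2,s3,s4}.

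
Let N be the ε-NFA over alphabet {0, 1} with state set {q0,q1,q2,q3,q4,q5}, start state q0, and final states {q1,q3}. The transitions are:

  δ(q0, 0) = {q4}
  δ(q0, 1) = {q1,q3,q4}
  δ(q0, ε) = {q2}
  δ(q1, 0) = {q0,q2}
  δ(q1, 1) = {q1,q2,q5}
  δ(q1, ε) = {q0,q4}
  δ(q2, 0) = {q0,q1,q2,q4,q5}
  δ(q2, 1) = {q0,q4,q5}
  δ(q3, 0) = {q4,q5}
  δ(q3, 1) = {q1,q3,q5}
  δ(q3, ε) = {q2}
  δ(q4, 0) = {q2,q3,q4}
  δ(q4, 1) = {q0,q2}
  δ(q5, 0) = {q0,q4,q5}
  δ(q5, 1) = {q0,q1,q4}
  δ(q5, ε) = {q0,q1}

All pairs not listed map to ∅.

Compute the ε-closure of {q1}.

Begin with {q1}.
q1 →ε {q0,q4}; add q0, q4.
q0 →ε {q2}; add q2.
ε-closure = {q0,q1,q2,q4}.

{q0,q1,q2,q4}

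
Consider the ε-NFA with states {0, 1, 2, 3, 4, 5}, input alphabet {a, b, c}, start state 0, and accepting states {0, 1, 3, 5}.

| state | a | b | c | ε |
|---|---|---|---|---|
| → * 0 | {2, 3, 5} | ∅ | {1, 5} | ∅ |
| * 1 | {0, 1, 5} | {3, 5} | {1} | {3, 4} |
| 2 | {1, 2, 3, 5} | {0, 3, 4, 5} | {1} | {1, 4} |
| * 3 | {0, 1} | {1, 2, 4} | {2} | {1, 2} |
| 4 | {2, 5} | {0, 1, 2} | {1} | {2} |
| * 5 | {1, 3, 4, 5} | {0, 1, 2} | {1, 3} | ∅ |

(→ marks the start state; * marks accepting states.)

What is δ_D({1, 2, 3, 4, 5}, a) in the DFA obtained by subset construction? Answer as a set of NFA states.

{0, 1, 2, 3, 4, 5}

δ(1,a) = {0, 1, 5}; δ(2,a) = {1, 2, 3, 5}; δ(3,a) = {0, 1}; δ(4,a) = {2, 5}; δ(5,a) = {1, 3, 4, 5}.
Union: {0, 1, 2, 3, 4, 5}.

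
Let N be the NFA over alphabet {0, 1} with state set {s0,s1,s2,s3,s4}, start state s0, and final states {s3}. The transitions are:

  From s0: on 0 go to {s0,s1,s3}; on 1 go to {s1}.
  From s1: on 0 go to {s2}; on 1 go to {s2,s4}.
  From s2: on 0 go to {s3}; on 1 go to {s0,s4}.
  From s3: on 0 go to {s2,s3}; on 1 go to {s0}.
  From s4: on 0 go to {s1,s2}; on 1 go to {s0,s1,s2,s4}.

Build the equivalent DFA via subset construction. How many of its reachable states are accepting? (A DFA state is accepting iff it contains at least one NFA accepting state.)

5

Start state of the DFA: {s0}.
{s0} --0--> {s0,s1,s3}  [new]
{s0} --1--> {s1}  [new]
{s0,s1,s3} --0--> {s0,s1,s2,s3}  [new]
{s0,s1,s3} --1--> {s0,s1,s2,s4}  [new]
{s1} --0--> {s2}  [new]
{s1} --1--> {s2,s4}  [new]
{s0,s1,s2,s3} --0--> {s0,s1,s2,s3}  [seen]
{s0,s1,s2,s3} --1--> {s0,s1,s2,s4}  [seen]
{s0,s1,s2,s4} --0--> {s0,s1,s2,s3}  [seen]
{s0,s1,s2,s4} --1--> {s0,s1,s2,s4}  [seen]
{s2} --0--> {s3}  [new]
{s2} --1--> {s0,s4}  [new]
{s2,s4} --0--> {s1,s2,s3}  [new]
{s2,s4} --1--> {s0,s1,s2,s4}  [seen]
{s3} --0--> {s2,s3}  [new]
{s3} --1--> {s0}  [seen]
{s0,s4} --0--> {s0,s1,s2,s3}  [seen]
{s0,s4} --1--> {s0,s1,s2,s4}  [seen]
{s1,s2,s3} --0--> {s2,s3}  [seen]
{s1,s2,s3} --1--> {s0,s2,s4}  [new]
{s2,s3} --0--> {s2,s3}  [seen]
{s2,s3} --1--> {s0,s4}  [seen]
{s0,s2,s4} --0--> {s0,s1,s2,s3}  [seen]
{s0,s2,s4} --1--> {s0,s1,s2,s4}  [seen]
Reachable DFA states: {s0}, {s0,s1,s3}, {s1}, {s0,s1,s2,s3}, {s0,s1,s2,s4}, {s2}, {s2,s4}, {s3}, {s0,s4}, {s1,s2,s3}, {s2,s3}, {s0,s2,s4}.
Accepting DFA states (contain an NFA accepting state): {s0,s1,s3}, {s0,s1,s2,s3}, {s3}, {s1,s2,s3}, {s2,s3}.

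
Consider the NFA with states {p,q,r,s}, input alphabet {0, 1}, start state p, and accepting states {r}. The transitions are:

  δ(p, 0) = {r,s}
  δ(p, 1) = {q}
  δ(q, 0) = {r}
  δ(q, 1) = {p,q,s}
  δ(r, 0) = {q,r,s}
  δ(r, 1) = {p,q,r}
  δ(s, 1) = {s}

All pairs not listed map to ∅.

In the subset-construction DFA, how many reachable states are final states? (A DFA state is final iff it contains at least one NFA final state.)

5

Start state of the DFA: {p}.
{p} --0--> {r,s}  [new]
{p} --1--> {q}  [new]
{r,s} --0--> {q,r,s}  [new]
{r,s} --1--> {p,q,r,s}  [new]
{q} --0--> {r}  [new]
{q} --1--> {p,q,s}  [new]
{q,r,s} --0--> {q,r,s}  [seen]
{q,r,s} --1--> {p,q,r,s}  [seen]
{p,q,r,s} --0--> {q,r,s}  [seen]
{p,q,r,s} --1--> {p,q,r,s}  [seen]
{r} --0--> {q,r,s}  [seen]
{r} --1--> {p,q,r}  [new]
{p,q,s} --0--> {r,s}  [seen]
{p,q,s} --1--> {p,q,s}  [seen]
{p,q,r} --0--> {q,r,s}  [seen]
{p,q,r} --1--> {p,q,r,s}  [seen]
Reachable DFA states: {p}, {r,s}, {q}, {q,r,s}, {p,q,r,s}, {r}, {p,q,s}, {p,q,r}.
Accepting DFA states (contain an NFA accepting state): {r,s}, {q,r,s}, {p,q,r,s}, {r}, {p,q,r}.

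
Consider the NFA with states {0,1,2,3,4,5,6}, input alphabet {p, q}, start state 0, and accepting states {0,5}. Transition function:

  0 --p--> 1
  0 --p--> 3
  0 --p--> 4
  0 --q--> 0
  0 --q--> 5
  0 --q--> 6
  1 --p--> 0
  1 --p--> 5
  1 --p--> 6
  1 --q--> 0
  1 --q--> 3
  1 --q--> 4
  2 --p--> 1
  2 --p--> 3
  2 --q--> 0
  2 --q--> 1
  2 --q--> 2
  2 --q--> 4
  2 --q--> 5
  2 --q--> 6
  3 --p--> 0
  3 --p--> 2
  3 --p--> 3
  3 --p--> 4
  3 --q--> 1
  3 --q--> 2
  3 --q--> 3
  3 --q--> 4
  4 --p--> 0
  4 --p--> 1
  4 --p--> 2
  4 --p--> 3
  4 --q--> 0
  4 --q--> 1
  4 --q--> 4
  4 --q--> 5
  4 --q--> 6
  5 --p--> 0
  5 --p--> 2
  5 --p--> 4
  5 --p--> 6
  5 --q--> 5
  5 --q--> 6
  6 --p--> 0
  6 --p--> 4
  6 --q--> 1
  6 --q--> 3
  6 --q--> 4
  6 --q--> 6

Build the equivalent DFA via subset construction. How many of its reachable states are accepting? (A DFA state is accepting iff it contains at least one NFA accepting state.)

Start state of the DFA: {0}.
{0} --p--> {1,3,4}  [new]
{0} --q--> {0,5,6}  [new]
{1,3,4} --p--> {0,1,2,3,4,5,6}  [new]
{1,3,4} --q--> {0,1,2,3,4,5,6}  [seen]
{0,5,6} --p--> {0,1,2,3,4,6}  [new]
{0,5,6} --q--> {0,1,3,4,5,6}  [new]
{0,1,2,3,4,5,6} --p--> {0,1,2,3,4,5,6}  [seen]
{0,1,2,3,4,5,6} --q--> {0,1,2,3,4,5,6}  [seen]
{0,1,2,3,4,6} --p--> {0,1,2,3,4,5,6}  [seen]
{0,1,2,3,4,6} --q--> {0,1,2,3,4,5,6}  [seen]
{0,1,3,4,5,6} --p--> {0,1,2,3,4,5,6}  [seen]
{0,1,3,4,5,6} --q--> {0,1,2,3,4,5,6}  [seen]
Reachable DFA states: {0}, {1,3,4}, {0,5,6}, {0,1,2,3,4,5,6}, {0,1,2,3,4,6}, {0,1,3,4,5,6}.
Accepting DFA states (contain an NFA accepting state): {0}, {0,5,6}, {0,1,2,3,4,5,6}, {0,1,2,3,4,6}, {0,1,3,4,5,6}.

5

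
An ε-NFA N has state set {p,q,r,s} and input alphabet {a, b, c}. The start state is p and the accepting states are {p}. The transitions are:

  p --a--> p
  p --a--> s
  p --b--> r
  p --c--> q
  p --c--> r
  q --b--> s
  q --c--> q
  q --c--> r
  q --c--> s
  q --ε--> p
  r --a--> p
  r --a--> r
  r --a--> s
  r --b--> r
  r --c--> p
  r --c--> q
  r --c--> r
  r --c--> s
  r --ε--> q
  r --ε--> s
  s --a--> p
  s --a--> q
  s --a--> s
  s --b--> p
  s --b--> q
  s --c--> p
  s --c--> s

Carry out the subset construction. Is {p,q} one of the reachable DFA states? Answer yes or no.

Start state of the DFA: {p} (ε-closure of the NFA start).
{p} --a--> {p,s}  [new]
{p} --b--> {p,q,r,s}  [new]
{p} --c--> {p,q,r,s}  [seen]
{p,s} --a--> {p,q,s}  [new]
{p,s} --b--> {p,q,r,s}  [seen]
{p,s} --c--> {p,q,r,s}  [seen]
{p,q,r,s} --a--> {p,q,r,s}  [seen]
{p,q,r,s} --b--> {p,q,r,s}  [seen]
{p,q,r,s} --c--> {p,q,r,s}  [seen]
{p,q,s} --a--> {p,q,s}  [seen]
{p,q,s} --b--> {p,q,r,s}  [seen]
{p,q,s} --c--> {p,q,r,s}  [seen]
Reachable DFA states: {p}, {p,s}, {p,q,r,s}, {p,q,s}.
{p,q} is not among them.

no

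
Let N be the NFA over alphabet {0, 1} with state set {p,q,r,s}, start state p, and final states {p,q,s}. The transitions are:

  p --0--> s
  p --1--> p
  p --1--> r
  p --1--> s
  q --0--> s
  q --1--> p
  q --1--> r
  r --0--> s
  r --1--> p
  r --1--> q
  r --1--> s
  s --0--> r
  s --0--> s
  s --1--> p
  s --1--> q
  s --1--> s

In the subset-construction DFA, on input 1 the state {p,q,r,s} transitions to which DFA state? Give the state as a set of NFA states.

δ(p,1) = {p,r,s}; δ(q,1) = {p,r}; δ(r,1) = {p,q,s}; δ(s,1) = {p,q,s}.
Union: {p,q,r,s}.

{p,q,r,s}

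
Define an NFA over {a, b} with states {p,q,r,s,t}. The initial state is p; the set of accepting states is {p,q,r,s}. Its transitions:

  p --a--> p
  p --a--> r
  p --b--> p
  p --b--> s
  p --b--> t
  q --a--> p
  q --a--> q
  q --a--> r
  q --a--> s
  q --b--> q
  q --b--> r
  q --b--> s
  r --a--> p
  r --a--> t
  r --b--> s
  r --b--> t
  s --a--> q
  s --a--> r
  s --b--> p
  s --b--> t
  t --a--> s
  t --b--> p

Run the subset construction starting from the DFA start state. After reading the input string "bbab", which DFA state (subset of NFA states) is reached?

{p,q,r,s,t}

Start: {p}.
δ(p,b) = {p,s,t}.
Union: {p,s,t}.
After b: {p,s,t}.
δ(p,b) = {p,s,t}; δ(s,b) = {p,t}; δ(t,b) = {p}.
Union: {p,s,t}.
After b: {p,s,t}.
δ(p,a) = {p,r}; δ(s,a) = {q,r}; δ(t,a) = {s}.
Union: {p,q,r,s}.
After a: {p,q,r,s}.
δ(p,b) = {p,s,t}; δ(q,b) = {q,r,s}; δ(r,b) = {s,t}; δ(s,b) = {p,t}.
Union: {p,q,r,s,t}.
After b: {p,q,r,s,t}.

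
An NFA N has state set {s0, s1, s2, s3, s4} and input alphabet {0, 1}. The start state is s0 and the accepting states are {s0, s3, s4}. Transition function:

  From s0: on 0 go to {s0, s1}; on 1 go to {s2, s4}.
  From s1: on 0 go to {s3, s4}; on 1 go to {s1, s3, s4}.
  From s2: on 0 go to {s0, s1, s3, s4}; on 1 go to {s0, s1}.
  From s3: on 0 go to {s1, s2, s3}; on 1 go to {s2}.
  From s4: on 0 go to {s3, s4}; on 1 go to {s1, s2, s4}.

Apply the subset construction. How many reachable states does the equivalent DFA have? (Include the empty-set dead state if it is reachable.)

7

Start state of the DFA: {s0}.
{s0} --0--> {s0, s1}  [new]
{s0} --1--> {s2, s4}  [new]
{s0, s1} --0--> {s0, s1, s3, s4}  [new]
{s0, s1} --1--> {s1, s2, s3, s4}  [new]
{s2, s4} --0--> {s0, s1, s3, s4}  [seen]
{s2, s4} --1--> {s0, s1, s2, s4}  [new]
{s0, s1, s3, s4} --0--> {s0, s1, s2, s3, s4}  [new]
{s0, s1, s3, s4} --1--> {s1, s2, s3, s4}  [seen]
{s1, s2, s3, s4} --0--> {s0, s1, s2, s3, s4}  [seen]
{s1, s2, s3, s4} --1--> {s0, s1, s2, s3, s4}  [seen]
{s0, s1, s2, s4} --0--> {s0, s1, s3, s4}  [seen]
{s0, s1, s2, s4} --1--> {s0, s1, s2, s3, s4}  [seen]
{s0, s1, s2, s3, s4} --0--> {s0, s1, s2, s3, s4}  [seen]
{s0, s1, s2, s3, s4} --1--> {s0, s1, s2, s3, s4}  [seen]
Reachable DFA states: {s0}, {s0, s1}, {s2, s4}, {s0, s1, s3, s4}, {s1, s2, s3, s4}, {s0, s1, s2, s4}, {s0, s1, s2, s3, s4}.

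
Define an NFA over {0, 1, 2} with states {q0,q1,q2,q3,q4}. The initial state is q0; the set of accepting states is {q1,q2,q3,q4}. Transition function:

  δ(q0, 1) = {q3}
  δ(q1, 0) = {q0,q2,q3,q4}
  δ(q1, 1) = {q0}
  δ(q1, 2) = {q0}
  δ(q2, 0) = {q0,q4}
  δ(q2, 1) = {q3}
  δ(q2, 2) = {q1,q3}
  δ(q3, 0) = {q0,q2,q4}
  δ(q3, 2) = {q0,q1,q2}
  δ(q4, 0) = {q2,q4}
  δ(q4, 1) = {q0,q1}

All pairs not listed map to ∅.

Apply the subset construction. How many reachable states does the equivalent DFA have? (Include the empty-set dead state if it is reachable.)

10

Start state of the DFA: {q0}.
{q0} --0--> ∅  [new]
{q0} --1--> {q3}  [new]
{q0} --2--> ∅  [seen]
∅ --0--> ∅  [seen]
∅ --1--> ∅  [seen]
∅ --2--> ∅  [seen]
{q3} --0--> {q0,q2,q4}  [new]
{q3} --1--> ∅  [seen]
{q3} --2--> {q0,q1,q2}  [new]
{q0,q2,q4} --0--> {q0,q2,q4}  [seen]
{q0,q2,q4} --1--> {q0,q1,q3}  [new]
{q0,q2,q4} --2--> {q1,q3}  [new]
{q0,q1,q2} --0--> {q0,q2,q3,q4}  [new]
{q0,q1,q2} --1--> {q0,q3}  [new]
{q0,q1,q2} --2--> {q0,q1,q3}  [seen]
{q0,q1,q3} --0--> {q0,q2,q3,q4}  [seen]
{q0,q1,q3} --1--> {q0,q3}  [seen]
{q0,q1,q3} --2--> {q0,q1,q2}  [seen]
{q1,q3} --0--> {q0,q2,q3,q4}  [seen]
{q1,q3} --1--> {q0}  [seen]
{q1,q3} --2--> {q0,q1,q2}  [seen]
{q0,q2,q3,q4} --0--> {q0,q2,q4}  [seen]
{q0,q2,q3,q4} --1--> {q0,q1,q3}  [seen]
{q0,q2,q3,q4} --2--> {q0,q1,q2,q3}  [new]
{q0,q3} --0--> {q0,q2,q4}  [seen]
{q0,q3} --1--> {q3}  [seen]
{q0,q3} --2--> {q0,q1,q2}  [seen]
{q0,q1,q2,q3} --0--> {q0,q2,q3,q4}  [seen]
{q0,q1,q2,q3} --1--> {q0,q3}  [seen]
{q0,q1,q2,q3} --2--> {q0,q1,q2,q3}  [seen]
Reachable DFA states: {q0}, ∅, {q3}, {q0,q2,q4}, {q0,q1,q2}, {q0,q1,q3}, {q1,q3}, {q0,q2,q3,q4}, {q0,q3}, {q0,q1,q2,q3}.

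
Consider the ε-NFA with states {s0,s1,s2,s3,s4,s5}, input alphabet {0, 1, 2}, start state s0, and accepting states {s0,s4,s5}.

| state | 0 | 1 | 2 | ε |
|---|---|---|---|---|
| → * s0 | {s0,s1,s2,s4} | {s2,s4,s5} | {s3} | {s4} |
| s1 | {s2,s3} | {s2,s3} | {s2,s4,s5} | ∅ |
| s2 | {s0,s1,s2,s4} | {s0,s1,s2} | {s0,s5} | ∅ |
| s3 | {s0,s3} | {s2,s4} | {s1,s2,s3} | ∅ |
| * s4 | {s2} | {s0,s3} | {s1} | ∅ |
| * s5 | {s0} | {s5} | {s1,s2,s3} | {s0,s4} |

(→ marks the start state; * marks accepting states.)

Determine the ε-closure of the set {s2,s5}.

Begin with {s2,s5}.
s5 →ε {s0,s4}; add s0, s4.
ε-closure = {s0,s2,s4,s5}.

{s0,s2,s4,s5}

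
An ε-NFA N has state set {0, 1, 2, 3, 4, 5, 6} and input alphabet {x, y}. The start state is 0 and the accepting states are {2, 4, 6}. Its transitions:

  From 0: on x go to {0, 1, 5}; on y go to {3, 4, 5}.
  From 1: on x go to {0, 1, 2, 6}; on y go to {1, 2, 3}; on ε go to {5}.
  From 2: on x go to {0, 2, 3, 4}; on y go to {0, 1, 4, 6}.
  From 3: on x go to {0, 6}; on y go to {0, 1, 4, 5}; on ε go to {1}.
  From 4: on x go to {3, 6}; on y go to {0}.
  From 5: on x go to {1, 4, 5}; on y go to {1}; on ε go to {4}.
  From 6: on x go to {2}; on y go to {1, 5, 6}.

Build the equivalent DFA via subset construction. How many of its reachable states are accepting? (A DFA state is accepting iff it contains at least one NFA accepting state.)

4

Start state of the DFA: {0} (ε-closure of the NFA start).
{0} --x--> {0, 1, 4, 5}  [new]
{0} --y--> {1, 3, 4, 5}  [new]
{0, 1, 4, 5} --x--> {0, 1, 2, 3, 4, 5, 6}  [new]
{0, 1, 4, 5} --y--> {0, 1, 2, 3, 4, 5}  [new]
{1, 3, 4, 5} --x--> {0, 1, 2, 3, 4, 5, 6}  [seen]
{1, 3, 4, 5} --y--> {0, 1, 2, 3, 4, 5}  [seen]
{0, 1, 2, 3, 4, 5, 6} --x--> {0, 1, 2, 3, 4, 5, 6}  [seen]
{0, 1, 2, 3, 4, 5, 6} --y--> {0, 1, 2, 3, 4, 5, 6}  [seen]
{0, 1, 2, 3, 4, 5} --x--> {0, 1, 2, 3, 4, 5, 6}  [seen]
{0, 1, 2, 3, 4, 5} --y--> {0, 1, 2, 3, 4, 5, 6}  [seen]
Reachable DFA states: {0}, {0, 1, 4, 5}, {1, 3, 4, 5}, {0, 1, 2, 3, 4, 5, 6}, {0, 1, 2, 3, 4, 5}.
Accepting DFA states (contain an NFA accepting state): {0, 1, 4, 5}, {1, 3, 4, 5}, {0, 1, 2, 3, 4, 5, 6}, {0, 1, 2, 3, 4, 5}.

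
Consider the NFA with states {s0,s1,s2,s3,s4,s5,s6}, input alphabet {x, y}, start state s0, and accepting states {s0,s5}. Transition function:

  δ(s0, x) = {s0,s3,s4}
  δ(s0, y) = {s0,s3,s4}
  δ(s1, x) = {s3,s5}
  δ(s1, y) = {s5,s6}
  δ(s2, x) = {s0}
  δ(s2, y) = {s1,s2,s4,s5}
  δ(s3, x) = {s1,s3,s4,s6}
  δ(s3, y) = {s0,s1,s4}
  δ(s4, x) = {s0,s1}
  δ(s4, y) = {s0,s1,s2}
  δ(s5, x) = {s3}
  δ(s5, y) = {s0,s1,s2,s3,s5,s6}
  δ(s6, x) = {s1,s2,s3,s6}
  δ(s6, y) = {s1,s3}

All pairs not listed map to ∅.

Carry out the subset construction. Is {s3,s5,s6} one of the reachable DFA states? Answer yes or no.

Start state of the DFA: {s0}.
{s0} --x--> {s0,s3,s4}  [new]
{s0} --y--> {s0,s3,s4}  [seen]
{s0,s3,s4} --x--> {s0,s1,s3,s4,s6}  [new]
{s0,s3,s4} --y--> {s0,s1,s2,s3,s4}  [new]
{s0,s1,s3,s4,s6} --x--> {s0,s1,s2,s3,s4,s5,s6}  [new]
{s0,s1,s3,s4,s6} --y--> {s0,s1,s2,s3,s4,s5,s6}  [seen]
{s0,s1,s2,s3,s4} --x--> {s0,s1,s3,s4,s5,s6}  [new]
{s0,s1,s2,s3,s4} --y--> {s0,s1,s2,s3,s4,s5,s6}  [seen]
{s0,s1,s2,s3,s4,s5,s6} --x--> {s0,s1,s2,s3,s4,s5,s6}  [seen]
{s0,s1,s2,s3,s4,s5,s6} --y--> {s0,s1,s2,s3,s4,s5,s6}  [seen]
{s0,s1,s3,s4,s5,s6} --x--> {s0,s1,s2,s3,s4,s5,s6}  [seen]
{s0,s1,s3,s4,s5,s6} --y--> {s0,s1,s2,s3,s4,s5,s6}  [seen]
Reachable DFA states: {s0}, {s0,s3,s4}, {s0,s1,s3,s4,s6}, {s0,s1,s2,s3,s4}, {s0,s1,s2,s3,s4,s5,s6}, {s0,s1,s3,s4,s5,s6}.
{s3,s5,s6} is not among them.

no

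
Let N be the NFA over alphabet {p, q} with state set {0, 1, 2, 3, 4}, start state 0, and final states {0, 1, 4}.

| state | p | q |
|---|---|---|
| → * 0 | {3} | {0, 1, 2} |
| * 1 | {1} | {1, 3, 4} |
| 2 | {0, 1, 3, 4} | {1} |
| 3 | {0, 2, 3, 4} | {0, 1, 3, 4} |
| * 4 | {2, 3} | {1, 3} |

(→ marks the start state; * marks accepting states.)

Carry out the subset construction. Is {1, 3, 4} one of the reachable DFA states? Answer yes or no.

no

Start state of the DFA: {0}.
{0} --p--> {3}  [new]
{0} --q--> {0, 1, 2}  [new]
{3} --p--> {0, 2, 3, 4}  [new]
{3} --q--> {0, 1, 3, 4}  [new]
{0, 1, 2} --p--> {0, 1, 3, 4}  [seen]
{0, 1, 2} --q--> {0, 1, 2, 3, 4}  [new]
{0, 2, 3, 4} --p--> {0, 1, 2, 3, 4}  [seen]
{0, 2, 3, 4} --q--> {0, 1, 2, 3, 4}  [seen]
{0, 1, 3, 4} --p--> {0, 1, 2, 3, 4}  [seen]
{0, 1, 3, 4} --q--> {0, 1, 2, 3, 4}  [seen]
{0, 1, 2, 3, 4} --p--> {0, 1, 2, 3, 4}  [seen]
{0, 1, 2, 3, 4} --q--> {0, 1, 2, 3, 4}  [seen]
Reachable DFA states: {0}, {3}, {0, 1, 2}, {0, 2, 3, 4}, {0, 1, 3, 4}, {0, 1, 2, 3, 4}.
{1, 3, 4} is not among them.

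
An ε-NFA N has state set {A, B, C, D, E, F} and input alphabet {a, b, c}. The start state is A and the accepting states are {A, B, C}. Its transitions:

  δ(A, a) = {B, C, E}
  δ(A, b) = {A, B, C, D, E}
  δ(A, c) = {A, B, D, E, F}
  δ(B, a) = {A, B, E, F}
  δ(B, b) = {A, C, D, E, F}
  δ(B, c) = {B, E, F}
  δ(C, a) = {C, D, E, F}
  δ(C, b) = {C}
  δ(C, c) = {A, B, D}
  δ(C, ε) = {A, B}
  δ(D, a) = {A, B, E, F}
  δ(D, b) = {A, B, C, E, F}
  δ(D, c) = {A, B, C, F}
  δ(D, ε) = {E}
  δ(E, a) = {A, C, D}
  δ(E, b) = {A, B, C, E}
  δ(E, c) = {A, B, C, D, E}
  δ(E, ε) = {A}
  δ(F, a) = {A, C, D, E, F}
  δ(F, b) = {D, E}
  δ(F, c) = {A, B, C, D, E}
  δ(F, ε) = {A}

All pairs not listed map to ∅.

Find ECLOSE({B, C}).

{A, B, C}

Begin with {B, C}.
C →ε {A, B}; add A.
ε-closure = {A, B, C}.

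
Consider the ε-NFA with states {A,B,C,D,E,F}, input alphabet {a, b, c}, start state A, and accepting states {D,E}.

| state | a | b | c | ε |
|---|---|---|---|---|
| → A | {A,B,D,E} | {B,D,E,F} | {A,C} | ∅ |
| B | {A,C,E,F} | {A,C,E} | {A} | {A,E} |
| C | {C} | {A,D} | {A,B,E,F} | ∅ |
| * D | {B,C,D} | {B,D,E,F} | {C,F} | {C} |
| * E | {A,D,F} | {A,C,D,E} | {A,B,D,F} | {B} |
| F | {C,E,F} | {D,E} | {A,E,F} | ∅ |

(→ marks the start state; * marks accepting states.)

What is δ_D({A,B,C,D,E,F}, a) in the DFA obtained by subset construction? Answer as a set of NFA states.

{A,B,C,D,E,F}

δ(A,a) = {A,B,D,E}; δ(B,a) = {A,C,E,F}; δ(C,a) = {C}; δ(D,a) = {B,C,D}; δ(E,a) = {A,D,F}; δ(F,a) = {C,E,F}.
Union: {A,B,C,D,E,F}.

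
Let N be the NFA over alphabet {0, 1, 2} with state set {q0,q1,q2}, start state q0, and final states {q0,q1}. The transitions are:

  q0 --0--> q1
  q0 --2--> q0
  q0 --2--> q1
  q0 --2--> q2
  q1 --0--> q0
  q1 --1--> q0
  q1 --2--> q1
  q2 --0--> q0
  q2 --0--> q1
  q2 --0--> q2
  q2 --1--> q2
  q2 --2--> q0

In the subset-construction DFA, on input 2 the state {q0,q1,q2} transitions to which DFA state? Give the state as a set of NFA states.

{q0,q1,q2}

δ(q0,2) = {q0,q1,q2}; δ(q1,2) = {q1}; δ(q2,2) = {q0}.
Union: {q0,q1,q2}.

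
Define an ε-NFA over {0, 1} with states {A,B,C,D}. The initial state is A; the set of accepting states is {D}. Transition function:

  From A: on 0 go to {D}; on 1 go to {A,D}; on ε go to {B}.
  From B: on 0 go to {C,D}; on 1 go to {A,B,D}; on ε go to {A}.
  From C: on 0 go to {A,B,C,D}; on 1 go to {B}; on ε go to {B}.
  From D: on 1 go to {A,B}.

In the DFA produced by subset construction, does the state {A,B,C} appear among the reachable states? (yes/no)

Start state of the DFA: {A,B} (ε-closure of the NFA start).
{A,B} --0--> {A,B,C,D}  [new]
{A,B} --1--> {A,B,D}  [new]
{A,B,C,D} --0--> {A,B,C,D}  [seen]
{A,B,C,D} --1--> {A,B,D}  [seen]
{A,B,D} --0--> {A,B,C,D}  [seen]
{A,B,D} --1--> {A,B,D}  [seen]
Reachable DFA states: {A,B}, {A,B,C,D}, {A,B,D}.
{A,B,C} is not among them.

no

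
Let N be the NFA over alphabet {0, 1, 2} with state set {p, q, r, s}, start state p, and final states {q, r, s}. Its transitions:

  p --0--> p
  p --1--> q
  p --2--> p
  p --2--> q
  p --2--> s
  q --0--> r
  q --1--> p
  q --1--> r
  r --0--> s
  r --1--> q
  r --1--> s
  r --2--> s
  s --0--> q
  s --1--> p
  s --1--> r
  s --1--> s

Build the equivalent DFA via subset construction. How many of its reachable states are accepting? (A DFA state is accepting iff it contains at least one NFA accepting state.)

Start state of the DFA: {p}.
{p} --0--> {p}  [seen]
{p} --1--> {q}  [new]
{p} --2--> {p, q, s}  [new]
{q} --0--> {r}  [new]
{q} --1--> {p, r}  [new]
{q} --2--> ∅  [new]
{p, q, s} --0--> {p, q, r}  [new]
{p, q, s} --1--> {p, q, r, s}  [new]
{p, q, s} --2--> {p, q, s}  [seen]
{r} --0--> {s}  [new]
{r} --1--> {q, s}  [new]
{r} --2--> {s}  [seen]
{p, r} --0--> {p, s}  [new]
{p, r} --1--> {q, s}  [seen]
{p, r} --2--> {p, q, s}  [seen]
∅ --0--> ∅  [seen]
∅ --1--> ∅  [seen]
∅ --2--> ∅  [seen]
{p, q, r} --0--> {p, r, s}  [new]
{p, q, r} --1--> {p, q, r, s}  [seen]
{p, q, r} --2--> {p, q, s}  [seen]
{p, q, r, s} --0--> {p, q, r, s}  [seen]
{p, q, r, s} --1--> {p, q, r, s}  [seen]
{p, q, r, s} --2--> {p, q, s}  [seen]
{s} --0--> {q}  [seen]
{s} --1--> {p, r, s}  [seen]
{s} --2--> ∅  [seen]
{q, s} --0--> {q, r}  [new]
{q, s} --1--> {p, r, s}  [seen]
{q, s} --2--> ∅  [seen]
{p, s} --0--> {p, q}  [new]
{p, s} --1--> {p, q, r, s}  [seen]
{p, s} --2--> {p, q, s}  [seen]
{p, r, s} --0--> {p, q, s}  [seen]
{p, r, s} --1--> {p, q, r, s}  [seen]
{p, r, s} --2--> {p, q, s}  [seen]
{q, r} --0--> {r, s}  [new]
{q, r} --1--> {p, q, r, s}  [seen]
{q, r} --2--> {s}  [seen]
{p, q} --0--> {p, r}  [seen]
{p, q} --1--> {p, q, r}  [seen]
{p, q} --2--> {p, q, s}  [seen]
{r, s} --0--> {q, s}  [seen]
{r, s} --1--> {p, q, r, s}  [seen]
{r, s} --2--> {s}  [seen]
Reachable DFA states: {p}, {q}, {p, q, s}, {r}, {p, r}, ∅, {p, q, r}, {p, q, r, s}, {s}, {q, s}, {p, s}, {p, r, s}, {q, r}, {p, q}, {r, s}.
Accepting DFA states (contain an NFA accepting state): {q}, {p, q, s}, {r}, {p, r}, {p, q, r}, {p, q, r, s}, {s}, {q, s}, {p, s}, {p, r, s}, {q, r}, {p, q}, {r, s}.

13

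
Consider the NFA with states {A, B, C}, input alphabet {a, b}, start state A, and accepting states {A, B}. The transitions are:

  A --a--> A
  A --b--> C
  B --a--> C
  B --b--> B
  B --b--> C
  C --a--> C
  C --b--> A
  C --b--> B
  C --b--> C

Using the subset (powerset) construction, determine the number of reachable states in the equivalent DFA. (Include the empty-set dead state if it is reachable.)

Start state of the DFA: {A}.
{A} --a--> {A}  [seen]
{A} --b--> {C}  [new]
{C} --a--> {C}  [seen]
{C} --b--> {A, B, C}  [new]
{A, B, C} --a--> {A, C}  [new]
{A, B, C} --b--> {A, B, C}  [seen]
{A, C} --a--> {A, C}  [seen]
{A, C} --b--> {A, B, C}  [seen]
Reachable DFA states: {A}, {C}, {A, B, C}, {A, C}.

4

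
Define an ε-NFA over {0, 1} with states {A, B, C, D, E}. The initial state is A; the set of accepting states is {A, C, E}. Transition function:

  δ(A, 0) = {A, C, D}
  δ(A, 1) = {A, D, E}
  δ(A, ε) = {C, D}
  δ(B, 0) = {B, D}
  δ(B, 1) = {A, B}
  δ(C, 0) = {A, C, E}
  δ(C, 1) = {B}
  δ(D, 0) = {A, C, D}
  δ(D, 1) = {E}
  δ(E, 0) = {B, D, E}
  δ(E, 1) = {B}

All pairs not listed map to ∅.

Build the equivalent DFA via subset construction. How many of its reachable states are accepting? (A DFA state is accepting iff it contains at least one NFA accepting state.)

3

Start state of the DFA: {A, C, D} (ε-closure of the NFA start).
{A, C, D} --0--> {A, C, D, E}  [new]
{A, C, D} --1--> {A, B, C, D, E}  [new]
{A, C, D, E} --0--> {A, B, C, D, E}  [seen]
{A, C, D, E} --1--> {A, B, C, D, E}  [seen]
{A, B, C, D, E} --0--> {A, B, C, D, E}  [seen]
{A, B, C, D, E} --1--> {A, B, C, D, E}  [seen]
Reachable DFA states: {A, C, D}, {A, C, D, E}, {A, B, C, D, E}.
Accepting DFA states (contain an NFA accepting state): {A, C, D}, {A, C, D, E}, {A, B, C, D, E}.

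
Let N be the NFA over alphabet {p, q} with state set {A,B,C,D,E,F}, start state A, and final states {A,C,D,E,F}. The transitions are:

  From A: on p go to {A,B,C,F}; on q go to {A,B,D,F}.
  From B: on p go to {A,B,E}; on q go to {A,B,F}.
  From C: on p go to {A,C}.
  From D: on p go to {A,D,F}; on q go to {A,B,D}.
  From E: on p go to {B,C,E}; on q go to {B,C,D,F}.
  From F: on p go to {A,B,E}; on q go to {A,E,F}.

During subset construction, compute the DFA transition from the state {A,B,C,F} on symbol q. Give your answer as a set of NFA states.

{A,B,D,E,F}

δ(A,q) = {A,B,D,F}; δ(B,q) = {A,B,F}; δ(C,q) = ∅; δ(F,q) = {A,E,F}.
Union: {A,B,D,E,F}.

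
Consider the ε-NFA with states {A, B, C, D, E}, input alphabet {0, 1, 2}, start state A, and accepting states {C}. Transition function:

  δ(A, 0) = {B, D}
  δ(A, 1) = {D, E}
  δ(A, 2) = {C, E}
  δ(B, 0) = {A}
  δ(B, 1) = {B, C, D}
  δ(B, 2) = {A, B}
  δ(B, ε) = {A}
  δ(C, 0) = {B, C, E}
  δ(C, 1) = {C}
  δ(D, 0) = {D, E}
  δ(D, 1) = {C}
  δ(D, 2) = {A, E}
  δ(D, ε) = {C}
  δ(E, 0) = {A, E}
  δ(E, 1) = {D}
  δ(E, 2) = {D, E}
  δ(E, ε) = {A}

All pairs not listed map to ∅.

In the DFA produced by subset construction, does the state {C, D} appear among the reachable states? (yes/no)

Start state of the DFA: {A} (ε-closure of the NFA start).
{A} --0--> {A, B, C, D}  [new]
{A} --1--> {A, C, D, E}  [new]
{A} --2--> {A, C, E}  [new]
{A, B, C, D} --0--> {A, B, C, D, E}  [new]
{A, B, C, D} --1--> {A, B, C, D, E}  [seen]
{A, B, C, D} --2--> {A, B, C, E}  [new]
{A, C, D, E} --0--> {A, B, C, D, E}  [seen]
{A, C, D, E} --1--> {A, C, D, E}  [seen]
{A, C, D, E} --2--> {A, C, D, E}  [seen]
{A, C, E} --0--> {A, B, C, D, E}  [seen]
{A, C, E} --1--> {A, C, D, E}  [seen]
{A, C, E} --2--> {A, C, D, E}  [seen]
{A, B, C, D, E} --0--> {A, B, C, D, E}  [seen]
{A, B, C, D, E} --1--> {A, B, C, D, E}  [seen]
{A, B, C, D, E} --2--> {A, B, C, D, E}  [seen]
{A, B, C, E} --0--> {A, B, C, D, E}  [seen]
{A, B, C, E} --1--> {A, B, C, D, E}  [seen]
{A, B, C, E} --2--> {A, B, C, D, E}  [seen]
Reachable DFA states: {A}, {A, B, C, D}, {A, C, D, E}, {A, C, E}, {A, B, C, D, E}, {A, B, C, E}.
{C, D} is not among them.

no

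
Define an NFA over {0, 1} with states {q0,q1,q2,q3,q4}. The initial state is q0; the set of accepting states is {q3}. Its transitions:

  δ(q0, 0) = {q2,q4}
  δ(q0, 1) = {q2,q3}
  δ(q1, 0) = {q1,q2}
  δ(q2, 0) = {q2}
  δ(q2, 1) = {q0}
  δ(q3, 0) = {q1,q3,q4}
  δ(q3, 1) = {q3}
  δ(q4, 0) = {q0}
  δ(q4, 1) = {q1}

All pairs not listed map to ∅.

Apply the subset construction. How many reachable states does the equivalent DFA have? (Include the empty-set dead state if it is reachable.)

Start state of the DFA: {q0}.
{q0} --0--> {q2,q4}  [new]
{q0} --1--> {q2,q3}  [new]
{q2,q4} --0--> {q0,q2}  [new]
{q2,q4} --1--> {q0,q1}  [new]
{q2,q3} --0--> {q1,q2,q3,q4}  [new]
{q2,q3} --1--> {q0,q3}  [new]
{q0,q2} --0--> {q2,q4}  [seen]
{q0,q2} --1--> {q0,q2,q3}  [new]
{q0,q1} --0--> {q1,q2,q4}  [new]
{q0,q1} --1--> {q2,q3}  [seen]
{q1,q2,q3,q4} --0--> {q0,q1,q2,q3,q4}  [new]
{q1,q2,q3,q4} --1--> {q0,q1,q3}  [new]
{q0,q3} --0--> {q1,q2,q3,q4}  [seen]
{q0,q3} --1--> {q2,q3}  [seen]
{q0,q2,q3} --0--> {q1,q2,q3,q4}  [seen]
{q0,q2,q3} --1--> {q0,q2,q3}  [seen]
{q1,q2,q4} --0--> {q0,q1,q2}  [new]
{q1,q2,q4} --1--> {q0,q1}  [seen]
{q0,q1,q2,q3,q4} --0--> {q0,q1,q2,q3,q4}  [seen]
{q0,q1,q2,q3,q4} --1--> {q0,q1,q2,q3}  [new]
{q0,q1,q3} --0--> {q1,q2,q3,q4}  [seen]
{q0,q1,q3} --1--> {q2,q3}  [seen]
{q0,q1,q2} --0--> {q1,q2,q4}  [seen]
{q0,q1,q2} --1--> {q0,q2,q3}  [seen]
{q0,q1,q2,q3} --0--> {q1,q2,q3,q4}  [seen]
{q0,q1,q2,q3} --1--> {q0,q2,q3}  [seen]
Reachable DFA states: {q0}, {q2,q4}, {q2,q3}, {q0,q2}, {q0,q1}, {q1,q2,q3,q4}, {q0,q3}, {q0,q2,q3}, {q1,q2,q4}, {q0,q1,q2,q3,q4}, {q0,q1,q3}, {q0,q1,q2}, {q0,q1,q2,q3}.

13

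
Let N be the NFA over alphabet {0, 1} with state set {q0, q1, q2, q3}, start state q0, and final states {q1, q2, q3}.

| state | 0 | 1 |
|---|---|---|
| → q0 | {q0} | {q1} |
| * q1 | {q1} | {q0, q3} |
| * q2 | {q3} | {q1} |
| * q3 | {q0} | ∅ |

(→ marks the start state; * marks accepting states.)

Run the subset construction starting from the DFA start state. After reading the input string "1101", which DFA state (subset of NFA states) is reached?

{q1}

Start: {q0}.
δ(q0,1) = {q1}.
Union: {q1}.
After 1: {q1}.
δ(q1,1) = {q0, q3}.
Union: {q0, q3}.
After 1: {q0, q3}.
δ(q0,0) = {q0}; δ(q3,0) = {q0}.
Union: {q0}.
After 0: {q0}.
δ(q0,1) = {q1}.
Union: {q1}.
After 1: {q1}.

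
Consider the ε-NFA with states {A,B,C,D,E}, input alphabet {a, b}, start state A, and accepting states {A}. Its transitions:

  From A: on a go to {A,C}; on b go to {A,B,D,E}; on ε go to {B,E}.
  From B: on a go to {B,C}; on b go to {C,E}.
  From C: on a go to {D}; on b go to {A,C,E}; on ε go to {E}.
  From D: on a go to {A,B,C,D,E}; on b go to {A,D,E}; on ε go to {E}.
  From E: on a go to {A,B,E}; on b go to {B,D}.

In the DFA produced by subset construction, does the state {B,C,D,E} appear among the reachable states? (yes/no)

no

Start state of the DFA: {A,B,E} (ε-closure of the NFA start).
{A,B,E} --a--> {A,B,C,E}  [new]
{A,B,E} --b--> {A,B,C,D,E}  [new]
{A,B,C,E} --a--> {A,B,C,D,E}  [seen]
{A,B,C,E} --b--> {A,B,C,D,E}  [seen]
{A,B,C,D,E} --a--> {A,B,C,D,E}  [seen]
{A,B,C,D,E} --b--> {A,B,C,D,E}  [seen]
Reachable DFA states: {A,B,E}, {A,B,C,E}, {A,B,C,D,E}.
{B,C,D,E} is not among them.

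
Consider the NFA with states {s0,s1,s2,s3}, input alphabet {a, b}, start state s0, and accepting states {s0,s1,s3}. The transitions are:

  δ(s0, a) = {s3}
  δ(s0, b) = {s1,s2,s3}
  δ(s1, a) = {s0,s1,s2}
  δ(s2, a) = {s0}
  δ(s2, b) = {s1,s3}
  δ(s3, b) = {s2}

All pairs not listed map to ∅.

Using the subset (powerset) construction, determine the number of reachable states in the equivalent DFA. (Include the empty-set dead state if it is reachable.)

8

Start state of the DFA: {s0}.
{s0} --a--> {s3}  [new]
{s0} --b--> {s1,s2,s3}  [new]
{s3} --a--> ∅  [new]
{s3} --b--> {s2}  [new]
{s1,s2,s3} --a--> {s0,s1,s2}  [new]
{s1,s2,s3} --b--> {s1,s2,s3}  [seen]
∅ --a--> ∅  [seen]
∅ --b--> ∅  [seen]
{s2} --a--> {s0}  [seen]
{s2} --b--> {s1,s3}  [new]
{s0,s1,s2} --a--> {s0,s1,s2,s3}  [new]
{s0,s1,s2} --b--> {s1,s2,s3}  [seen]
{s1,s3} --a--> {s0,s1,s2}  [seen]
{s1,s3} --b--> {s2}  [seen]
{s0,s1,s2,s3} --a--> {s0,s1,s2,s3}  [seen]
{s0,s1,s2,s3} --b--> {s1,s2,s3}  [seen]
Reachable DFA states: {s0}, {s3}, {s1,s2,s3}, ∅, {s2}, {s0,s1,s2}, {s1,s3}, {s0,s1,s2,s3}.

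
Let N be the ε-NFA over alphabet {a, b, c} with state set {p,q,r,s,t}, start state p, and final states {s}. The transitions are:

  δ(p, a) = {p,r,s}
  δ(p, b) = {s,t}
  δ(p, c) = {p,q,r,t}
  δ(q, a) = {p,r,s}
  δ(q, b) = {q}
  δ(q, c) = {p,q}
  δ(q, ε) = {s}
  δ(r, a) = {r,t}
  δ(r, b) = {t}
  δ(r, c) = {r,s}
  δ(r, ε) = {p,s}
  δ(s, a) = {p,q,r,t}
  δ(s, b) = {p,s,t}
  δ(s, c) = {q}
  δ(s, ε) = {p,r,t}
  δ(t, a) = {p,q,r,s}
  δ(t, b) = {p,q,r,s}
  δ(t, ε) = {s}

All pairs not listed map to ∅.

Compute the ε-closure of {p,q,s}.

Begin with {p,q,s}.
s →ε {p,r,t}; add r, t.
ε-closure = {p,q,r,s,t}.

{p,q,r,s,t}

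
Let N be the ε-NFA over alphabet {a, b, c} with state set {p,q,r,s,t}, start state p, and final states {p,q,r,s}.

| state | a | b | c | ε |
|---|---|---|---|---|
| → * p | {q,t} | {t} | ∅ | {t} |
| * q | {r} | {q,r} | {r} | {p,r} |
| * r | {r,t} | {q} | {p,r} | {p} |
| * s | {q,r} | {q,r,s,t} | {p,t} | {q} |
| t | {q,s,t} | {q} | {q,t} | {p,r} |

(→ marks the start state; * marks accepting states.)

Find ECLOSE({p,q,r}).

{p,q,r,t}

Begin with {p,q,r}.
p →ε {t}; add t.
ε-closure = {p,q,r,t}.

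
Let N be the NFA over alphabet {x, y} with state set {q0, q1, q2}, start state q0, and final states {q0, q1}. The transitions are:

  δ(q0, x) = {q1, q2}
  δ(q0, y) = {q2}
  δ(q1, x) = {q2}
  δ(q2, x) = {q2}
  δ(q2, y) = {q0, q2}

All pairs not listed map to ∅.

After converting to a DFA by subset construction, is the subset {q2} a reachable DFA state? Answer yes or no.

yes

Start state of the DFA: {q0}.
{q0} --x--> {q1, q2}  [new]
{q0} --y--> {q2}  [new]
{q1, q2} --x--> {q2}  [seen]
{q1, q2} --y--> {q0, q2}  [new]
{q2} --x--> {q2}  [seen]
{q2} --y--> {q0, q2}  [seen]
{q0, q2} --x--> {q1, q2}  [seen]
{q0, q2} --y--> {q0, q2}  [seen]
Reachable DFA states: {q0}, {q1, q2}, {q2}, {q0, q2}.
{q2} is among them.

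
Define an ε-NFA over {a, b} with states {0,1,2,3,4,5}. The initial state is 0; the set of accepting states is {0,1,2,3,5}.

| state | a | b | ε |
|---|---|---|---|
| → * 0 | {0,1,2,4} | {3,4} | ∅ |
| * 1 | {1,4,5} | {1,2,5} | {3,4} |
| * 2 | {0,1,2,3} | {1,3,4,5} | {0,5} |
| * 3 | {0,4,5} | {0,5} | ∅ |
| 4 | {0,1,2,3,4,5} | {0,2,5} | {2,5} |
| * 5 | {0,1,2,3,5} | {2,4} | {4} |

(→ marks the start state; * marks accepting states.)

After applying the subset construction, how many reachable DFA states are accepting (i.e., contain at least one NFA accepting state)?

Start state of the DFA: {0} (ε-closure of the NFA start).
{0} --a--> {0,1,2,3,4,5}  [new]
{0} --b--> {0,2,3,4,5}  [new]
{0,1,2,3,4,5} --a--> {0,1,2,3,4,5}  [seen]
{0,1,2,3,4,5} --b--> {0,1,2,3,4,5}  [seen]
{0,2,3,4,5} --a--> {0,1,2,3,4,5}  [seen]
{0,2,3,4,5} --b--> {0,1,2,3,4,5}  [seen]
Reachable DFA states: {0}, {0,1,2,3,4,5}, {0,2,3,4,5}.
Accepting DFA states (contain an NFA accepting state): {0}, {0,1,2,3,4,5}, {0,2,3,4,5}.

3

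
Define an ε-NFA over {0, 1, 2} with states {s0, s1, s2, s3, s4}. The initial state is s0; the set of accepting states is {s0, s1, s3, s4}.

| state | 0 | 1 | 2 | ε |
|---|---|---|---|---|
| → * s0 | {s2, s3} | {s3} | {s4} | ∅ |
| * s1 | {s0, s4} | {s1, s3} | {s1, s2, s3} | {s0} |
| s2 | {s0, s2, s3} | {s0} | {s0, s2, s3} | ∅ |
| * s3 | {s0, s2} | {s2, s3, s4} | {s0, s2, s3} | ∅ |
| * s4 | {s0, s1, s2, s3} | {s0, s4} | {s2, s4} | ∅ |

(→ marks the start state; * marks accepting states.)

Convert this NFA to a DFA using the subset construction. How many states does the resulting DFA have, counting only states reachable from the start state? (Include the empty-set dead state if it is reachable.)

Start state of the DFA: {s0} (ε-closure of the NFA start).
{s0} --0--> {s2, s3}  [new]
{s0} --1--> {s3}  [new]
{s0} --2--> {s4}  [new]
{s2, s3} --0--> {s0, s2, s3}  [new]
{s2, s3} --1--> {s0, s2, s3, s4}  [new]
{s2, s3} --2--> {s0, s2, s3}  [seen]
{s3} --0--> {s0, s2}  [new]
{s3} --1--> {s2, s3, s4}  [new]
{s3} --2--> {s0, s2, s3}  [seen]
{s4} --0--> {s0, s1, s2, s3}  [new]
{s4} --1--> {s0, s4}  [new]
{s4} --2--> {s2, s4}  [new]
{s0, s2, s3} --0--> {s0, s2, s3}  [seen]
{s0, s2, s3} --1--> {s0, s2, s3, s4}  [seen]
{s0, s2, s3} --2--> {s0, s2, s3, s4}  [seen]
{s0, s2, s3, s4} --0--> {s0, s1, s2, s3}  [seen]
{s0, s2, s3, s4} --1--> {s0, s2, s3, s4}  [seen]
{s0, s2, s3, s4} --2--> {s0, s2, s3, s4}  [seen]
{s0, s2} --0--> {s0, s2, s3}  [seen]
{s0, s2} --1--> {s0, s3}  [new]
{s0, s2} --2--> {s0, s2, s3, s4}  [seen]
{s2, s3, s4} --0--> {s0, s1, s2, s3}  [seen]
{s2, s3, s4} --1--> {s0, s2, s3, s4}  [seen]
{s2, s3, s4} --2--> {s0, s2, s3, s4}  [seen]
{s0, s1, s2, s3} --0--> {s0, s2, s3, s4}  [seen]
{s0, s1, s2, s3} --1--> {s0, s1, s2, s3, s4}  [new]
{s0, s1, s2, s3} --2--> {s0, s1, s2, s3, s4}  [seen]
{s0, s4} --0--> {s0, s1, s2, s3}  [seen]
{s0, s4} --1--> {s0, s3, s4}  [new]
{s0, s4} --2--> {s2, s4}  [seen]
{s2, s4} --0--> {s0, s1, s2, s3}  [seen]
{s2, s4} --1--> {s0, s4}  [seen]
{s2, s4} --2--> {s0, s2, s3, s4}  [seen]
{s0, s3} --0--> {s0, s2, s3}  [seen]
{s0, s3} --1--> {s2, s3, s4}  [seen]
{s0, s3} --2--> {s0, s2, s3, s4}  [seen]
{s0, s1, s2, s3, s4} --0--> {s0, s1, s2, s3, s4}  [seen]
{s0, s1, s2, s3, s4} --1--> {s0, s1, s2, s3, s4}  [seen]
{s0, s1, s2, s3, s4} --2--> {s0, s1, s2, s3, s4}  [seen]
{s0, s3, s4} --0--> {s0, s1, s2, s3}  [seen]
{s0, s3, s4} --1--> {s0, s2, s3, s4}  [seen]
{s0, s3, s4} --2--> {s0, s2, s3, s4}  [seen]
Reachable DFA states: {s0}, {s2, s3}, {s3}, {s4}, {s0, s2, s3}, {s0, s2, s3, s4}, {s0, s2}, {s2, s3, s4}, {s0, s1, s2, s3}, {s0, s4}, {s2, s4}, {s0, s3}, {s0, s1, s2, s3, s4}, {s0, s3, s4}.

14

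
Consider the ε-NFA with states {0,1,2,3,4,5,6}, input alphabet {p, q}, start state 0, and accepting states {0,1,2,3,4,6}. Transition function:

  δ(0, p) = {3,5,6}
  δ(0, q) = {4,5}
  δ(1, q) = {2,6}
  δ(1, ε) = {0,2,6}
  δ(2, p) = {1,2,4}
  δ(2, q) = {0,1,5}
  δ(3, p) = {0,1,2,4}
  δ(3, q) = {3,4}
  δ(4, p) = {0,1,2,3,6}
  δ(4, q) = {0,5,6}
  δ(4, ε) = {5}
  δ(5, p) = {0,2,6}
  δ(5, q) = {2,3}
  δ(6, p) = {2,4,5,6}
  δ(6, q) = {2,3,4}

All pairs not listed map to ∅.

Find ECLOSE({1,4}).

{0,1,2,4,5,6}

Begin with {1,4}.
1 →ε {0,2,6}; add 0, 2, 6.
4 →ε {5}; add 5.
ε-closure = {0,1,2,4,5,6}.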